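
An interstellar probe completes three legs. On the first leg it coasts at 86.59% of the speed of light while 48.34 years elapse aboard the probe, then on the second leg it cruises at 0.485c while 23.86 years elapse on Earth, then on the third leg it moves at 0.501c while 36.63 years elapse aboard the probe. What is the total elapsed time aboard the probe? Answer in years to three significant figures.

Leg 1: 48.34 years is already measured aboard the probe.
Leg 2: γ = 1/√(1 − 0.485²) = 1/√0.7648 = 1.143; τ_2 = 23.86/1.143 = 20.87 years.
Leg 3: 36.63 years is already measured aboard the probe.
Total: 48.34 + 20.87 + 36.63 years.

τ = 106 years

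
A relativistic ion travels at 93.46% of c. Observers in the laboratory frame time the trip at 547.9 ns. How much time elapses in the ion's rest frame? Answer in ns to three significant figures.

β = 0.9346; γ = 1/√(1 − 0.9346²) = 1/√0.1265 = 2.811
The interval measured in the laboratory frame is the dilated one; the clock in the ion's rest frame measures the proper time τ = Δt/γ = 547.9/2.811 ns.

τ = 195 ns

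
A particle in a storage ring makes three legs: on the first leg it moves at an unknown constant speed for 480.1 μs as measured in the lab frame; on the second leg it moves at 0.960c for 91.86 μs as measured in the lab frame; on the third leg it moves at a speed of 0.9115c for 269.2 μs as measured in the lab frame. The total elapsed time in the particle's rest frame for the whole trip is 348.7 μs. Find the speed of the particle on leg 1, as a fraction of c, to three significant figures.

β = 0.897

Leg 1: speed unknown; τ_1 = 480.1/γ_1.
Leg 2: γ = 1/√(1 − 0.960²) = 25/7 ≈ 3.571; τ_2 = 91.86/3.571 = 25.72 μs.
Leg 3: γ = 1/√(1 − 0.9115²) = 1/√0.1692 = 2.431; τ_3 = 269.2/2.431 = 110.7 μs.
Total proper time: τ_1 + 25.72 + 110.7 = 348.7, so τ_1 = 348.7 − 136.4 = 212.3 μs.
γ_1 = 480.1/212.3 = 2.262; β = √(1 − 1/γ²) = √0.8045.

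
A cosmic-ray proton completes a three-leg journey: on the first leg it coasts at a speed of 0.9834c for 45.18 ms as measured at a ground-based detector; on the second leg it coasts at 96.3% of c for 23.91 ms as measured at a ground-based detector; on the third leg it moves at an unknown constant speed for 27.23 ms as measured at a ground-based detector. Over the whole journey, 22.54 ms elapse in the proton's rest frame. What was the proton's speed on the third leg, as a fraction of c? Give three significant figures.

β = 0.957

Leg 1: γ = 1/√(1 − 0.9834²) = 1/√0.03292 = 5.511; τ_1 = 45.18/5.511 = 8.198 ms.
Leg 2: β = 0.963; γ = 1/√(1 − 0.963²) = 1/√0.07263 = 3.711; τ_2 = 23.91/3.711 = 6.444 ms.
Leg 3: speed unknown; τ_3 = 27.23/γ_3.
Total proper time: 8.198 + 6.444 + τ_3 = 22.54, so τ_3 = 22.54 − 14.64 = 7.898 ms.
γ_3 = 27.23/7.898 = 3.448; β = √(1 − 1/γ²) = √0.9159.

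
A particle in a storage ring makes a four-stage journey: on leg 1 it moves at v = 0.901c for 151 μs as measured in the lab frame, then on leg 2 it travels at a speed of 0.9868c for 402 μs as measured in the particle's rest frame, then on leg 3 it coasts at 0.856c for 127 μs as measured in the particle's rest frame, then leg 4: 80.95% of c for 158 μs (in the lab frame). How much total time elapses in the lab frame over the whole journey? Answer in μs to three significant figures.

Δt = 3040 μs

Leg 1: 151 μs is already measured in the lab frame.
Leg 2: γ = 1/√(1 − 0.9868²) = 1/√0.02623 = 6.175; Δt_2 = 6.175 × 402 = 2482 μs.
Leg 3: γ = 1/√(1 − 0.856²) = 1/√0.2673 = 1.934; Δt_3 = 1.934 × 127 = 245.7 μs.
Leg 4: 158 μs is already measured in the lab frame.
Total: 151.0 + 2482 + 245.7 + 158.0 μs.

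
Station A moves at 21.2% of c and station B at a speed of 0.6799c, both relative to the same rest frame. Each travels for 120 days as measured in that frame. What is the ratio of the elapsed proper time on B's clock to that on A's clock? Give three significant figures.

A: β = 0.212; γ = 1/√(1 − 0.212²) = 1/√0.9551 = 1.023. B: γ = 1/√(1 − 0.6799²) = 1/√0.5377 = 1.364.
τ_A/τ_B = γ_B/γ_A = 1.364/1.023 = 1.333, so τ_B/τ_A = 0.7504.

τ_B/τ_A = 0.750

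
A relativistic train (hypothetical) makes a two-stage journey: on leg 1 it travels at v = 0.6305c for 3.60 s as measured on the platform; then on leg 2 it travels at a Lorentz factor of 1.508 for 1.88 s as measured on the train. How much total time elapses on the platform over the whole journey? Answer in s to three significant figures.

Leg 1: 3.60 s is already measured on the platform.
Leg 2: γ = 1.508; Δt_2 = 1.508 × 1.88 = 2.835 s.
Total: 3.600 + 2.835 s.

Δt = 6.44 s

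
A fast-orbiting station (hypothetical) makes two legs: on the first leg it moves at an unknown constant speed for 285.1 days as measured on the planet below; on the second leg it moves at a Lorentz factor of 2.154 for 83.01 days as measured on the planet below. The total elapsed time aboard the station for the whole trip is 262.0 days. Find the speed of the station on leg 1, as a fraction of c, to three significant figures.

Leg 1: speed unknown; τ_1 = 285.1/γ_1.
Leg 2: γ = 2.154; τ_2 = 83.01/2.154 = 38.54 days.
Total proper time: τ_1 + 38.54 = 262.0, so τ_1 = 262.0 − 38.54 = 223.5 days.
γ_1 = 285.1/223.5 = 1.276; β = √(1 − 1/γ²) = √0.3857.

β = 0.621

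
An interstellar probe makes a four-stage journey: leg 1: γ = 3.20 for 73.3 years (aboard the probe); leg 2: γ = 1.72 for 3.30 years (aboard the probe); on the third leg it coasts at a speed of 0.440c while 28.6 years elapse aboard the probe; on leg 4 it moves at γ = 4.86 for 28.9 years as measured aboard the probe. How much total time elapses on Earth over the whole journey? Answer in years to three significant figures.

Leg 1: γ = 3.20; Δt_1 = 3.200 × 73.3 = 234.6 years.
Leg 2: γ = 1.72; Δt_2 = 1.720 × 3.30 = 5.676 years.
Leg 3: γ = 1/√(1 − 0.440²) = 1/√0.8064 = 1.114; Δt_3 = 1.114 × 28.6 = 31.85 years.
Leg 4: γ = 4.86; Δt_4 = 4.860 × 28.9 = 140.5 years.
Total: 234.6 + 5.676 + 31.85 + 140.5 years.

Δt = 413 years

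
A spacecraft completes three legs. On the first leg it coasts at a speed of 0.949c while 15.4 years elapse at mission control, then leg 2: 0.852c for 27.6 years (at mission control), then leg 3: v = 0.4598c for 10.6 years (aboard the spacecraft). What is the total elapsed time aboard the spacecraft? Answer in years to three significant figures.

Leg 1: γ = 1/√(1 − 0.949²) = 1/√0.09940 = 3.172; τ_1 = 15.4/3.172 = 4.855 years.
Leg 2: γ = 1/√(1 − 0.852²) = 1/√0.2741 = 1.910; τ_2 = 27.6/1.910 = 14.45 years.
Leg 3: 10.6 years is already measured aboard the spacecraft.
Total: 4.855 + 14.45 + 10.60 years.

τ = 29.9 years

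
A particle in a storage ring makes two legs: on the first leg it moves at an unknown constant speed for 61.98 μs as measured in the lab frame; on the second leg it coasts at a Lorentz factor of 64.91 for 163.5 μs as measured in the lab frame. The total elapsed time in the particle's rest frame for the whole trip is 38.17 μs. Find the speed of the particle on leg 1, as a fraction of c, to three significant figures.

β = 0.818

Leg 1: speed unknown; τ_1 = 61.98/γ_1.
Leg 2: γ = 64.91; τ_2 = 163.5/64.91 = 2.519 μs.
Total proper time: τ_1 + 2.519 = 38.17, so τ_1 = 38.17 − 2.519 = 35.65 μs.
γ_1 = 61.98/35.65 = 1.739; β = √(1 − 1/γ²) = √0.6691.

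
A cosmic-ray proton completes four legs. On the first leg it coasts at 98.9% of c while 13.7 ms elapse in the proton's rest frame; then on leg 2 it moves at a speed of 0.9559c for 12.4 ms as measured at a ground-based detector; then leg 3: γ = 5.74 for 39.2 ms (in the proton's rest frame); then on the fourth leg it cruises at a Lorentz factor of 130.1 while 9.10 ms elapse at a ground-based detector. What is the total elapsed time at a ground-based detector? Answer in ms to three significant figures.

Δt = 339 ms

Leg 1: β = 0.989; γ = 1/√(1 − 0.989²) = 1/√0.02188 = 6.761; Δt_1 = 6.761 × 13.7 = 92.62 ms.
Leg 2: 12.4 ms is already measured at a ground-based detector.
Leg 3: γ = 5.74; Δt_3 = 5.740 × 39.2 = 225.0 ms.
Leg 4: 9.10 ms is already measured at a ground-based detector.
Total: 92.62 + 12.40 + 225.0 + 9.100 ms.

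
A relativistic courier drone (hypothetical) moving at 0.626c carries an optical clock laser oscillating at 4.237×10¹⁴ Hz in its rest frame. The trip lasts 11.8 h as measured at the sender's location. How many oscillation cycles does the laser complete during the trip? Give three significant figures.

γ = 1/√(1 − 0.626²) = 1/√0.6081 = 1.282
The oscillator's own cycle count is N = f × τ where τ is the proper time aboard the drone. τ = Δt/γ = 11.8/1.282 = 9.202 h = 3.313×10⁴ s.
N = 4.237×10¹⁴ × 3.313×10⁴ = 1.404×10¹⁹.

N = 1.40×10¹⁹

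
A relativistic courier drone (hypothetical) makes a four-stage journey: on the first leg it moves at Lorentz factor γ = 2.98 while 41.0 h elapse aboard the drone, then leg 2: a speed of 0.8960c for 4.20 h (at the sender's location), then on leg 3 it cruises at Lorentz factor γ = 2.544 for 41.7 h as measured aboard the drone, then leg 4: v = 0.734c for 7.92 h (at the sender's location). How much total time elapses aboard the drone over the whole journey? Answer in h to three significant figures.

τ = 89.9 h

Leg 1: 41.0 h is already measured aboard the drone.
Leg 2: γ = 1/√(1 − 0.8960²) = 1/√0.1972 = 2.252; τ_2 = 4.20/2.252 = 1.865 h.
Leg 3: 41.7 h is already measured aboard the drone.
Leg 4: γ = 1/√(1 − 0.734²) = 1/√0.4612 = 1.472; τ_4 = 7.92/1.472 = 5.379 h.
Total: 41.00 + 1.865 + 41.70 + 5.379 h.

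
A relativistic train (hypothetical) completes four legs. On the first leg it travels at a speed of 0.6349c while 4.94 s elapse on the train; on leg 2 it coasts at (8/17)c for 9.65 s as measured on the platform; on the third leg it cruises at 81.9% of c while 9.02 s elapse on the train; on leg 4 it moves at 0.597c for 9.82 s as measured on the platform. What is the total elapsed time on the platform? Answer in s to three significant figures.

Leg 1: γ = 1/√(1 − 0.6349²) = 1/√0.5969 = 1.294; Δt_1 = 1.294 × 4.94 = 6.394 s.
Leg 2: 9.65 s is already measured on the platform.
Leg 3: β = 0.819; γ = 1/√(1 − 0.819²) = 1/√0.3292 = 1.743; Δt_3 = 1.743 × 9.02 = 15.72 s.
Leg 4: 9.82 s is already measured on the platform.
Total: 6.394 + 9.650 + 15.72 + 9.820 s.

Δt = 41.6 s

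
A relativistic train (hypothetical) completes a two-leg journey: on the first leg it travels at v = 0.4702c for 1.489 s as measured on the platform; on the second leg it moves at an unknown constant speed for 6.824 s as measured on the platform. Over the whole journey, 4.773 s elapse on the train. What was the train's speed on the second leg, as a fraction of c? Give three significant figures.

β = 0.862

Leg 1: γ = 1/√(1 − 0.4702²) = 1/√0.7789 = 1.133; τ_1 = 1.489/1.133 = 1.314 s.
Leg 2: speed unknown; τ_2 = 6.824/γ_2.
Total proper time: 1.314 + τ_2 = 4.773, so τ_2 = 4.773 − 1.314 = 3.459 s.
γ_2 = 6.824/3.459 = 1.973; β = √(1 − 1/γ²) = √0.7431.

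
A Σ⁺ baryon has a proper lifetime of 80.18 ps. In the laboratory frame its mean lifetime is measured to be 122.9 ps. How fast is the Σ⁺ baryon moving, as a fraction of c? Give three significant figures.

β = 0.758

γ = Δt/τ₀ = 122.9/80.18 = 1.533
β = √(1 − 1/γ²) = √(1 − 0.4256) = √0.5744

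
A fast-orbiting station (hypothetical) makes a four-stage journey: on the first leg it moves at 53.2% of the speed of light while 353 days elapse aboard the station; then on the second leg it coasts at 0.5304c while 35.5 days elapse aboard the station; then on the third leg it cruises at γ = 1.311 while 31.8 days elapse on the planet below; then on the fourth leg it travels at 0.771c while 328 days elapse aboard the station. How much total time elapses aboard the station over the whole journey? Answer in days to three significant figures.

Leg 1: 353 days is already measured aboard the station.
Leg 2: 35.5 days is already measured aboard the station.
Leg 3: γ = 1.311; τ_3 = 31.8/1.311 = 24.26 days.
Leg 4: 328 days is already measured aboard the station.
Total: 353.0 + 35.50 + 24.26 + 328.0 days.

τ = 741 days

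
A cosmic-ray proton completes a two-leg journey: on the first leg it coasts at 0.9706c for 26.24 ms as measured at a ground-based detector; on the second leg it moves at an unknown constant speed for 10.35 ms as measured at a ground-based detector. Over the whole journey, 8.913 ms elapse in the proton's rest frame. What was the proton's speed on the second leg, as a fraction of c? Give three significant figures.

β = 0.968

Leg 1: γ = 1/√(1 − 0.9706²) = 1/√0.05794 = 4.155; τ_1 = 26.24/4.155 = 6.316 ms.
Leg 2: speed unknown; τ_2 = 10.35/γ_2.
Total proper time: 6.316 + τ_2 = 8.913, so τ_2 = 8.913 − 6.316 = 2.597 ms.
γ_2 = 10.35/2.597 = 3.985; β = √(1 − 1/γ²) = √0.9370.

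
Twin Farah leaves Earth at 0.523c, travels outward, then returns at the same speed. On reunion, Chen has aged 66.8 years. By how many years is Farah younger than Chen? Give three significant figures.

Δt − τ = 9.86 years

γ = 1/√(1 − 0.523²) = 1/√0.7265 = 1.173
Farah's elapsed proper time: τ = 66.8/1.173 = 56.94 years.
Age gap = Δt − τ = 66.8 − 56.94 years.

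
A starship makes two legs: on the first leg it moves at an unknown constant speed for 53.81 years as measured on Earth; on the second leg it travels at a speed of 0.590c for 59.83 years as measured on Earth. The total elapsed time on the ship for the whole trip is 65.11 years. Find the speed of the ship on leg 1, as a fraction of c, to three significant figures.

Leg 1: speed unknown; τ_1 = 53.81/γ_1.
Leg 2: γ = 1/√(1 − 0.590²) = 1/√0.6519 = 1.239; τ_2 = 59.83/1.239 = 48.31 years.
Total proper time: τ_1 + 48.31 = 65.11, so τ_1 = 65.11 − 48.31 = 16.80 years.
γ_1 = 53.81/16.80 = 3.202; β = √(1 − 1/γ²) = √0.9025.

β = 0.950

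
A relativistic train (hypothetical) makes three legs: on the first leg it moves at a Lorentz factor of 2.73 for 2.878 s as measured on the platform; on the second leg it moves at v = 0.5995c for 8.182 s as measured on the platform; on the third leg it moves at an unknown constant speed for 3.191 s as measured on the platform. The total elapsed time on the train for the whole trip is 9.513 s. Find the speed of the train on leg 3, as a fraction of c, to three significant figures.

Leg 1: γ = 2.73; τ_1 = 2.878/2.730 = 1.054 s.
Leg 2: γ = 1/√(1 − 0.5995²) = 1/√0.6406 = 1.249; τ_2 = 8.182/1.249 = 6.549 s.
Leg 3: speed unknown; τ_3 = 3.191/γ_3.
Total proper time: 1.054 + 6.549 + τ_3 = 9.513, so τ_3 = 9.513 − 7.603 = 1.910 s.
γ_3 = 3.191/1.910 = 1.671; β = √(1 − 1/γ²) = √0.6417.

β = 0.801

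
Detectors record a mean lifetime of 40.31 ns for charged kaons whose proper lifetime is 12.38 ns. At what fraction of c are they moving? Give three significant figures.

β = 0.952

γ = Δt/τ₀ = 40.31/12.38 = 3.256
β = √(1 − 1/γ²) = √(1 − 0.09432) = √0.9057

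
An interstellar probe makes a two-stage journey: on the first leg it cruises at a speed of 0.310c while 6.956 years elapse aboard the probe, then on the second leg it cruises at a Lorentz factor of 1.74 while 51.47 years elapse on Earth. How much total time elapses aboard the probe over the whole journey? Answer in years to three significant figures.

τ = 36.5 years

Leg 1: 6.956 years is already measured aboard the probe.
Leg 2: γ = 1.74; τ_2 = 51.47/1.740 = 29.58 years.
Total: 6.956 + 29.58 years.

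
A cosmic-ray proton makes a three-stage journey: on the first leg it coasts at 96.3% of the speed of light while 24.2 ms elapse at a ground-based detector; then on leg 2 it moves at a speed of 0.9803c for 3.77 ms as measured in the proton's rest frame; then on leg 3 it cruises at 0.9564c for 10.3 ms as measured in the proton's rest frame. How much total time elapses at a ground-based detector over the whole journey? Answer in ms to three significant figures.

Δt = 78.6 ms

Leg 1: 24.2 ms is already measured at a ground-based detector.
Leg 2: γ = 1/√(1 − 0.9803²) = 1/√0.03901 = 5.063; Δt_2 = 5.063 × 3.77 = 19.09 ms.
Leg 3: γ = 1/√(1 − 0.9564²) = 1/√0.08530 = 3.424; Δt_3 = 3.424 × 10.3 = 35.27 ms.
Total: 24.20 + 19.09 + 35.27 ms.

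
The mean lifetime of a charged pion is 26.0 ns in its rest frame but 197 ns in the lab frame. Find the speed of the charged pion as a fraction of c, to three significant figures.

v = 0.991c

γ = Δt/τ₀ = 197/26.0 = 7.577
β = √(1 − 1/γ²) = √(1 − 0.01742) = √0.9826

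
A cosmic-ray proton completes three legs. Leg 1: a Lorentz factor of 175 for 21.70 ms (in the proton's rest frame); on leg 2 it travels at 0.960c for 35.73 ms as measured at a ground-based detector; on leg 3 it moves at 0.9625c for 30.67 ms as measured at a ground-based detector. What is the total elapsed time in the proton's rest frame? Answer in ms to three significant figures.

Leg 1: 21.70 ms is already measured in the proton's rest frame.
Leg 2: γ = 1/√(1 − 0.960²) = 25/7 ≈ 3.571; τ_2 = 35.73/3.571 = 10.00 ms.
Leg 3: γ = 1/√(1 − 0.9625²) = 1/√0.07359 = 3.686; τ_3 = 30.67/3.686 = 8.320 ms.
Total: 21.70 + 10.00 + 8.320 ms.

τ = 40.0 ms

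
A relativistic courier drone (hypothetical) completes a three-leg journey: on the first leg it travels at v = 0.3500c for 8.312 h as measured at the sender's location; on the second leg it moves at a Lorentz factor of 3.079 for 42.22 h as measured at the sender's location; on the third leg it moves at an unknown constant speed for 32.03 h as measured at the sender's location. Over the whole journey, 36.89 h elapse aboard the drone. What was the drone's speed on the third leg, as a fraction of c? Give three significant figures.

β = 0.877

Leg 1: γ = 1/√(1 − 0.3500²) = 1/√0.8775 = 1.068; τ_1 = 8.312/1.068 = 7.786 h.
Leg 2: γ = 3.079; τ_2 = 42.22/3.079 = 13.71 h.
Leg 3: speed unknown; τ_3 = 32.03/γ_3.
Total proper time: 7.786 + 13.71 + τ_3 = 36.89, so τ_3 = 36.89 − 21.50 = 15.39 h.
γ_3 = 32.03/15.39 = 2.081; β = √(1 − 1/γ²) = √0.7691.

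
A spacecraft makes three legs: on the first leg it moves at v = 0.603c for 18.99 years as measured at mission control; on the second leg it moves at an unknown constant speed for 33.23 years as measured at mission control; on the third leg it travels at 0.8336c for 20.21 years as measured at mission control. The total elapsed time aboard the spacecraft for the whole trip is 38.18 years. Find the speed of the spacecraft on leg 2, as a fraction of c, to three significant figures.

Leg 1: γ = 1/√(1 − 0.603²) = 1/√0.6364 = 1.254; τ_1 = 18.99/1.254 = 15.15 years.
Leg 2: speed unknown; τ_2 = 33.23/γ_2.
Leg 3: γ = 1/√(1 − 0.8336²) = 1/√0.3051 = 1.810; τ_3 = 20.21/1.810 = 11.16 years.
Total proper time: 15.15 + τ_2 + 11.16 = 38.18, so τ_2 = 38.18 − 26.31 = 11.87 years.
γ_2 = 33.23/11.87 = 2.800; β = √(1 − 1/γ²) = √0.8725.

β = 0.934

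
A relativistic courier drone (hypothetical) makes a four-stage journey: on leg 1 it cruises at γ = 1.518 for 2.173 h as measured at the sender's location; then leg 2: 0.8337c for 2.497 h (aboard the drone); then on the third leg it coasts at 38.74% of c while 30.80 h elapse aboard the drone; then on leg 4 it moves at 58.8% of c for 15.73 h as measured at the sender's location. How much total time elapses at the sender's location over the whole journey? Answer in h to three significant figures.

Δt = 55.8 h

Leg 1: 2.173 h is already measured at the sender's location.
Leg 2: γ = 1/√(1 − 0.8337²) = 1/√0.3049 = 1.811; Δt_2 = 1.811 × 2.497 = 4.522 h.
Leg 3: β = 0.3874; γ = 1/√(1 − 0.3874²) = 1/√0.8499 = 1.085; Δt_3 = 1.085 × 30.80 = 33.41 h.
Leg 4: 15.73 h is already measured at the sender's location.
Total: 2.173 + 4.522 + 33.41 + 15.73 h.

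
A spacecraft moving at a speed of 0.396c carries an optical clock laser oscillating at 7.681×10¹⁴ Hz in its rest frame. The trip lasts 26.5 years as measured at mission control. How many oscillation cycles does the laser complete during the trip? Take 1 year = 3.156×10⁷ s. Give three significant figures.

N = 5.90×10²³

γ = 1/√(1 − 0.396²) = 1/√0.8432 = 1.089
The oscillator's own cycle count is N = f × τ where τ is the proper time aboard the spacecraft. τ = Δt/γ = 26.5/1.089 = 24.33 years = 7.680×10⁸ s.
N = 7.681×10¹⁴ × 7.680×10⁸ = 5.899×10²³.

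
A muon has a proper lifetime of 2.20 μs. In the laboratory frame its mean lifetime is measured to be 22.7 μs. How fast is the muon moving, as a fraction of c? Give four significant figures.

γ = Δt/τ₀ = 22.7/2.20 = 10.32
β = √(1 − 1/γ²) = √(1 − 0.009393) = √0.9906

v = 0.9953c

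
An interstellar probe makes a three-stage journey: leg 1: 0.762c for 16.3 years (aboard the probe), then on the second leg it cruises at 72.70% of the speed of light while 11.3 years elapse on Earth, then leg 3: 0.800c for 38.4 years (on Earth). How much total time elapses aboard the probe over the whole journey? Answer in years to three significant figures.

Leg 1: 16.3 years is already measured aboard the probe.
Leg 2: β = 0.7270; γ = 1/√(1 − 0.7270²) = 1/√0.4715 = 1.456; τ_2 = 11.3/1.456 = 7.759 years.
Leg 3: γ = 1/√(1 − 0.800²) = 5/3 ≈ 1.667; τ_3 = 38.4/1.667 = 23.04 years.
Total: 16.30 + 7.759 + 23.04 years.

τ = 47.1 years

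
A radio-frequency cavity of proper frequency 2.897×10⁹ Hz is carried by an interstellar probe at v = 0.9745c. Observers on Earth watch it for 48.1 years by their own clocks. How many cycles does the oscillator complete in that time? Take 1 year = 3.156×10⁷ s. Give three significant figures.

N = 9.87×10¹⁷

γ = 1/√(1 − 0.9745²) = 1/√0.05035 = 4.457
During 48.1 years of lab time, the oscillator's proper time advances by τ = Δt/γ = 48.1/4.457 = 10.79 years = 3.406×10⁸ s.
N = f × τ = 2.897×10⁹ × 3.406×10⁸ = 9.868×10¹⁷.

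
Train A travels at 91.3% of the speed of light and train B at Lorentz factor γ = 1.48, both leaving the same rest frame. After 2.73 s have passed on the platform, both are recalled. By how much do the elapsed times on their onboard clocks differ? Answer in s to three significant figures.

A: β = 0.913; γ = 1/√(1 − 0.913²) = 1/√0.1664 = 2.451; τ_A = 2.73/2.451 = 1.114 s.
B: γ = 1.48; τ_B = 2.73/1.480 = 1.845 s.

|τ_A − τ_B| = 0.731 s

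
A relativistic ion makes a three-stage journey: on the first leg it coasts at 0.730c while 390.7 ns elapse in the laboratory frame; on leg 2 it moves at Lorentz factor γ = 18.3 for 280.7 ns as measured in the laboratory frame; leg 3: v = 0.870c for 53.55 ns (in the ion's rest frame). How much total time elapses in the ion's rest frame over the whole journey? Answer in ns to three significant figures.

Leg 1: γ = 1/√(1 − 0.730²) = 1/√0.4671 = 1.463; τ_1 = 390.7/1.463 = 267.0 ns.
Leg 2: γ = 18.3; τ_2 = 280.7/18.30 = 15.34 ns.
Leg 3: 53.55 ns is already measured in the ion's rest frame.
Total: 267.0 + 15.34 + 53.55 ns.

τ = 336 ns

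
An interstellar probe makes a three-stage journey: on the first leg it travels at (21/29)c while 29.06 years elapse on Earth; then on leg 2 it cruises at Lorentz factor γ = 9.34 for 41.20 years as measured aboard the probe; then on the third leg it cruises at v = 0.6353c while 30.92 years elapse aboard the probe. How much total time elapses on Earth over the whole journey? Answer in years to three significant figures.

Δt = 454 years

Leg 1: 29.06 years is already measured on Earth.
Leg 2: γ = 9.34; Δt_2 = 9.340 × 41.20 = 384.8 years.
Leg 3: γ = 1/√(1 − 0.6353²) = 1/√0.5964 = 1.295; Δt_3 = 1.295 × 30.92 = 40.04 years.
Total: 29.06 + 384.8 + 40.04 years.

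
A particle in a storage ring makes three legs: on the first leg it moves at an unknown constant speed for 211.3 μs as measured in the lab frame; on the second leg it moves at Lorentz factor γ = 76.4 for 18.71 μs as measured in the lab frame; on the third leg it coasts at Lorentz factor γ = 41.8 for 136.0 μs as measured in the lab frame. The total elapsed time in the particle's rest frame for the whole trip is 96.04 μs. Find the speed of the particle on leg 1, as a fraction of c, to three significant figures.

β = 0.899

Leg 1: speed unknown; τ_1 = 211.3/γ_1.
Leg 2: γ = 76.4; τ_2 = 18.71/76.40 = 0.2449 μs.
Leg 3: γ = 41.8; τ_3 = 136.0/41.80 = 3.254 μs.
Total proper time: τ_1 + 0.2449 + 3.254 = 96.04, so τ_1 = 96.04 − 3.498 = 92.54 μs.
γ_1 = 211.3/92.54 = 2.283; β = √(1 − 1/γ²) = √0.8082.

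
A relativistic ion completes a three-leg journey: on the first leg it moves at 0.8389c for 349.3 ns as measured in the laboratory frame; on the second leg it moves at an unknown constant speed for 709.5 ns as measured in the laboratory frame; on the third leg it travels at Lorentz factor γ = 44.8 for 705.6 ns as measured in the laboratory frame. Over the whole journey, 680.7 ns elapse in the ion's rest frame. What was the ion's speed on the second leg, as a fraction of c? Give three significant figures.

β = 0.743

Leg 1: γ = 1/√(1 − 0.8389²) = 1/√0.2962 = 1.837; τ_1 = 349.3/1.837 = 190.1 ns.
Leg 2: speed unknown; τ_2 = 709.5/γ_2.
Leg 3: γ = 44.8; τ_3 = 705.6/44.80 = 15.75 ns.
Total proper time: 190.1 + τ_2 + 15.75 = 680.7, so τ_2 = 680.7 − 205.9 = 474.8 ns.
γ_2 = 709.5/474.8 = 1.494; β = √(1 − 1/γ²) = √0.5521.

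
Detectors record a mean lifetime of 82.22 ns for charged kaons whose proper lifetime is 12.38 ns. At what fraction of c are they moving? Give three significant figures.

v = 0.989c

γ = Δt/τ₀ = 82.22/12.38 = 6.641
β = √(1 − 1/γ²) = √(1 − 0.02267) = √0.9773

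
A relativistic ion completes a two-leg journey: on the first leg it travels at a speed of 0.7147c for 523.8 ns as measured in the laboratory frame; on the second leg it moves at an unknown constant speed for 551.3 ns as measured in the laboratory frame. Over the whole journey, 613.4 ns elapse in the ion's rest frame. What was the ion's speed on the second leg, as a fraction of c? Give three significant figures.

β = 0.894

Leg 1: γ = 1/√(1 − 0.7147²) = 1/√0.4892 = 1.430; τ_1 = 523.8/1.430 = 366.4 ns.
Leg 2: speed unknown; τ_2 = 551.3/γ_2.
Total proper time: 366.4 + τ_2 = 613.4, so τ_2 = 613.4 − 366.4 = 247.0 ns.
γ_2 = 551.3/247.0 = 2.232; β = √(1 − 1/γ²) = √0.7992.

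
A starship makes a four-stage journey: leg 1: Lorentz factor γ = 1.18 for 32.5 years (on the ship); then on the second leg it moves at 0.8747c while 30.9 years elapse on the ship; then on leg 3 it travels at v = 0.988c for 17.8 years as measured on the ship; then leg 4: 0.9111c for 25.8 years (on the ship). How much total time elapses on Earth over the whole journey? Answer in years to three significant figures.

Leg 1: γ = 1.18; Δt_1 = 1.180 × 32.5 = 38.35 years.
Leg 2: γ = 1/√(1 − 0.8747²) = 1/√0.2349 = 2.063; Δt_2 = 2.063 × 30.9 = 63.76 years.
Leg 3: γ = 1/√(1 − 0.988²) = 1/√0.02386 = 6.474; Δt_3 = 6.474 × 17.8 = 115.2 years.
Leg 4: γ = 1/√(1 − 0.9111²) = 1/√0.1699 = 2.426; Δt_4 = 2.426 × 25.8 = 62.59 years.
Total: 38.35 + 63.76 + 115.2 + 62.59 years.

Δt = 280 years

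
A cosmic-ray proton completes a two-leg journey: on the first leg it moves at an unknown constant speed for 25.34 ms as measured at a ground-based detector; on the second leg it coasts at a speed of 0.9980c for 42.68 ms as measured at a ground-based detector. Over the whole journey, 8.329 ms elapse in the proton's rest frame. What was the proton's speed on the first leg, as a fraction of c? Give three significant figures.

β = 0.975

Leg 1: speed unknown; τ_1 = 25.34/γ_1.
Leg 2: γ = 1/√(1 − 0.9980²) = 1/√0.003996 = 15.82; τ_2 = 42.68/15.82 = 2.698 ms.
Total proper time: τ_1 + 2.698 = 8.329, so τ_1 = 8.329 − 2.698 = 5.631 ms.
γ_1 = 25.34/5.631 = 4.500; β = √(1 − 1/γ²) = √0.9506.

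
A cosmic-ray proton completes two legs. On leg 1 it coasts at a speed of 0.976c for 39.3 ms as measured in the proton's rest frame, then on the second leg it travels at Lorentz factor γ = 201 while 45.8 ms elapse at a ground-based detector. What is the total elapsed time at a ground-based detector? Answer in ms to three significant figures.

Leg 1: γ = 1/√(1 − 0.976²) = 1/√0.04742 = 4.592; Δt_1 = 4.592 × 39.3 = 180.5 ms.
Leg 2: 45.8 ms is already measured at a ground-based detector.
Total: 180.5 + 45.80 ms.

Δt = 226 ms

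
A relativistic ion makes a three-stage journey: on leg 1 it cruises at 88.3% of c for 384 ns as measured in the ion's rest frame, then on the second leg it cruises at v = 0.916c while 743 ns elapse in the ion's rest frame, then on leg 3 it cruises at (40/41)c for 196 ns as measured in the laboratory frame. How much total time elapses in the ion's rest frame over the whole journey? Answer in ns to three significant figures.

τ = 1170 ns

Leg 1: 384 ns is already measured in the ion's rest frame.
Leg 2: 743 ns is already measured in the ion's rest frame.
Leg 3: γ = 1/√(1 − (40/41)²) = 41/9 ≈ 4.556; τ_3 = 196/4.556 = 43.02 ns.
Total: 384.0 + 743.0 + 43.02 ns.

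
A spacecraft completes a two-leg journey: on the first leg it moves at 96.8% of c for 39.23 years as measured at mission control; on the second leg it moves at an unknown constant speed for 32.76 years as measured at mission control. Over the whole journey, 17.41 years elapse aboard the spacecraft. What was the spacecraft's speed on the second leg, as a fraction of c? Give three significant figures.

Leg 1: β = 0.968; γ = 1/√(1 − 0.968²) = 1/√0.06298 = 3.985; τ_1 = 39.23/3.985 = 9.845 years.
Leg 2: speed unknown; τ_2 = 32.76/γ_2.
Total proper time: 9.845 + τ_2 = 17.41, so τ_2 = 17.41 − 9.845 = 7.565 years.
γ_2 = 32.76/7.565 = 4.330; β = √(1 − 1/γ²) = √0.9467.

β = 0.973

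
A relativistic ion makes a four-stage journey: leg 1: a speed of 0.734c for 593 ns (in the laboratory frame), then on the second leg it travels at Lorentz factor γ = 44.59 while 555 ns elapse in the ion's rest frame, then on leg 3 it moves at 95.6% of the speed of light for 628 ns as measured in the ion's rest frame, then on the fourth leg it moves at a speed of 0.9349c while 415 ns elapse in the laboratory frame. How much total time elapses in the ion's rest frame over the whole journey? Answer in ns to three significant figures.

Leg 1: γ = 1/√(1 − 0.734²) = 1/√0.4612 = 1.472; τ_1 = 593/1.472 = 402.7 ns.
Leg 2: 555 ns is already measured in the ion's rest frame.
Leg 3: 628 ns is already measured in the ion's rest frame.
Leg 4: γ = 1/√(1 − 0.9349²) = 1/√0.1260 = 2.818; τ_4 = 415/2.818 = 147.3 ns.
Total: 402.7 + 555.0 + 628.0 + 147.3 ns.

τ = 1730 ns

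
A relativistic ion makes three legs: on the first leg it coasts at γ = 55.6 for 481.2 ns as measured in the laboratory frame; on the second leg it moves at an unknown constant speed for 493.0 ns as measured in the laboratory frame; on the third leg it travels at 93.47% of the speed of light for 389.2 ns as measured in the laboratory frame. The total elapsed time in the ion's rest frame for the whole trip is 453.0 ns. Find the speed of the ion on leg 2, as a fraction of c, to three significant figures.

Leg 1: γ = 55.6; τ_1 = 481.2/55.60 = 8.655 ns.
Leg 2: speed unknown; τ_2 = 493.0/γ_2.
Leg 3: β = 0.9347; γ = 1/√(1 − 0.9347²) = 1/√0.1263 = 2.813; τ_3 = 389.2/2.813 = 138.3 ns.
Total proper time: 8.655 + τ_2 + 138.3 = 453.0, so τ_2 = 453.0 − 147.0 = 306.0 ns.
γ_2 = 493.0/306.0 = 1.611; β = √(1 − 1/γ²) = √0.6147.

β = 0.784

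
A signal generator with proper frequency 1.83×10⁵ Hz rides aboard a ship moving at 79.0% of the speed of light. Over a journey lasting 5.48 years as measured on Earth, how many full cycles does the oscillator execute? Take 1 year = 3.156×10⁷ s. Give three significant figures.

β = 0.790; γ = 1/√(1 − 0.790²) = 1/√0.3759 = 1.631
The oscillator's own cycle count is N = f × τ where τ is the proper time on the ship. τ = Δt/γ = 5.48/1.631 = 3.360 years = 1.060×10⁸ s.
N = 1.83×10⁵ × 1.060×10⁸ = 1.940×10¹³.

N = 1.94×10¹³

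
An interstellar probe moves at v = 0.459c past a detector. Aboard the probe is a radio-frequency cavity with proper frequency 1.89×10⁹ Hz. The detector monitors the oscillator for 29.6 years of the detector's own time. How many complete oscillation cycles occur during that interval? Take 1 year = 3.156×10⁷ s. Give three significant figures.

N = 1.57×10¹⁸

γ = 1/√(1 − 0.459²) = 1/√0.7893 = 1.126
During 29.6 years of lab time, the oscillator's proper time advances by τ = Δt/γ = 29.6/1.126 = 26.30 years = 8.300×10⁸ s.
N = f × τ = 1.89×10⁹ × 8.300×10⁸ = 1.569×10¹⁸.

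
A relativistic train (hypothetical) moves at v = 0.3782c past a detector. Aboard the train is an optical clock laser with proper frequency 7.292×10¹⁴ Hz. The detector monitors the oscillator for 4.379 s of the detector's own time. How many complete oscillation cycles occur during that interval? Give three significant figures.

γ = 1/√(1 − 0.3782²) = 1/√0.8570 = 1.080
During 4.379 s of lab time, the oscillator's proper time advances by τ = Δt/γ = 4.379/1.080 = 4.054 s = 4.054×10⁰ s.
N = f × τ = 7.292×10¹⁴ × 4.054×10⁰ = 2.956×10¹⁵.

N = 2.96×10¹⁵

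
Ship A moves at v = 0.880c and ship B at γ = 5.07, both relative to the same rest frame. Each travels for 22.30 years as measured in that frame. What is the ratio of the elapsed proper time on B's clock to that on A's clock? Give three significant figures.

τ_B/τ_A = 0.415

A: γ = 1/√(1 − 0.880²) = 1/√0.2256 = 2.105. B: γ = 5.07.
τ_A/τ_B = γ_B/γ_A = 5.070/2.105 = 2.408, so τ_B/τ_A = 0.4153.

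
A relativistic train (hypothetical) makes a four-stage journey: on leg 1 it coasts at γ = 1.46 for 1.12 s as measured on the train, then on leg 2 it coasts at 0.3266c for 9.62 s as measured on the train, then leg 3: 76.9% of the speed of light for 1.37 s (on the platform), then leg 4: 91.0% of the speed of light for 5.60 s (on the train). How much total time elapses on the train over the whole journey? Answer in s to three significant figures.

τ = 17.2 s

Leg 1: 1.12 s is already measured on the train.
Leg 2: 9.62 s is already measured on the train.
Leg 3: β = 0.769; γ = 1/√(1 − 0.769²) = 1/√0.4086 = 1.564; τ_3 = 1.37/1.564 = 0.8758 s.
Leg 4: 5.60 s is already measured on the train.
Total: 1.120 + 9.620 + 0.8758 + 5.600 s.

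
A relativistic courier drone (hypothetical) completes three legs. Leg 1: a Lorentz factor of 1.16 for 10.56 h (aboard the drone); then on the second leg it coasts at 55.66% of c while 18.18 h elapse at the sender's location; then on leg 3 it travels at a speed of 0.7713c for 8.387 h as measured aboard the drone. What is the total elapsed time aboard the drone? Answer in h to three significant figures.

τ = 34.1 h

Leg 1: 10.56 h is already measured aboard the drone.
Leg 2: β = 0.5566; γ = 1/√(1 − 0.5566²) = 1/√0.6902 = 1.204; τ_2 = 18.18/1.204 = 15.10 h.
Leg 3: 8.387 h is already measured aboard the drone.
Total: 10.56 + 15.10 + 8.387 h.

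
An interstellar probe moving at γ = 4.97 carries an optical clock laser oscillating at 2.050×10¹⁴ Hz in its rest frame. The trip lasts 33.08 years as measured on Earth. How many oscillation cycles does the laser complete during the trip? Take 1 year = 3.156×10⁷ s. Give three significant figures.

γ = 4.97
The oscillator's own cycle count is N = f × τ where τ is the proper time aboard the probe. τ = Δt/γ = 33.08/4.970 = 6.656 years = 2.101×10⁸ s.
N = 2.050×10¹⁴ × 2.101×10⁸ = 4.306×10²².

N = 4.31×10²²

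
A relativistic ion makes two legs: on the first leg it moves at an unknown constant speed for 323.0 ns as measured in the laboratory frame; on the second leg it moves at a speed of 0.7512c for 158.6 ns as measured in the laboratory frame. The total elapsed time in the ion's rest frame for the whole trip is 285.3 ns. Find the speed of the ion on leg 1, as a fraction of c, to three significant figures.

β = 0.829

Leg 1: speed unknown; τ_1 = 323.0/γ_1.
Leg 2: γ = 1/√(1 − 0.7512²) = 1/√0.4357 = 1.515; τ_2 = 158.6/1.515 = 104.7 ns.
Total proper time: τ_1 + 104.7 = 285.3, so τ_1 = 285.3 − 104.7 = 180.6 ns.
γ_1 = 323.0/180.6 = 1.788; β = √(1 − 1/γ²) = √0.6873.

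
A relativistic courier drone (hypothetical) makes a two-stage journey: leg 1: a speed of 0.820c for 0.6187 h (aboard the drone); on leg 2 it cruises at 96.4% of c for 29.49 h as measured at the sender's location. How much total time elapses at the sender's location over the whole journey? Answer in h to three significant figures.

Δt = 30.6 h

Leg 1: γ = 1/√(1 − 0.820²) = 1/√0.3276 = 1.747; Δt_1 = 1.747 × 0.6187 = 1.081 h.
Leg 2: 29.49 h is already measured at the sender's location.
Total: 1.081 + 29.49 h.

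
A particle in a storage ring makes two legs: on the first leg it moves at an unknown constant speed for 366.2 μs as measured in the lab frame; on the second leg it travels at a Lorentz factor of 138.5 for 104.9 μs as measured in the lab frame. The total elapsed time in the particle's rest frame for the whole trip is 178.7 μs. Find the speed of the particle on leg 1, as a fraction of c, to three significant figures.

Leg 1: speed unknown; τ_1 = 366.2/γ_1.
Leg 2: γ = 138.5; τ_2 = 104.9/138.5 = 0.7574 μs.
Total proper time: τ_1 + 0.7574 = 178.7, so τ_1 = 178.7 − 0.7574 = 177.9 μs.
γ_1 = 366.2/177.9 = 2.058; β = √(1 − 1/γ²) = √0.7639.

β = 0.874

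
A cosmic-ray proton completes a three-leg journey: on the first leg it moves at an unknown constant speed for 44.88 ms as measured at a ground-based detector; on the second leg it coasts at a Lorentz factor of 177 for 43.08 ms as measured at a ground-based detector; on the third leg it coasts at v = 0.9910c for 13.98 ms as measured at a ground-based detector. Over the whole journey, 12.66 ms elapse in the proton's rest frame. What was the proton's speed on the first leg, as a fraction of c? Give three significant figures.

Leg 1: speed unknown; τ_1 = 44.88/γ_1.
Leg 2: γ = 177; τ_2 = 43.08/177.0 = 0.2434 ms.
Leg 3: γ = 1/√(1 − 0.9910²) = 1/√0.01792 = 7.470; τ_3 = 13.98/7.470 = 1.871 ms.
Total proper time: τ_1 + 0.2434 + 1.871 = 12.66, so τ_1 = 12.66 − 2.115 = 10.55 ms.
γ_1 = 44.88/10.55 = 4.256; β = √(1 − 1/γ²) = √0.9448.

β = 0.972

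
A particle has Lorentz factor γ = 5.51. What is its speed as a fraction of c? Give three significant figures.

β = 0.983

β = √(1 − 1/γ²) = √(1 − 1/5.51²) = √(1 − 0.03294) = √0.9671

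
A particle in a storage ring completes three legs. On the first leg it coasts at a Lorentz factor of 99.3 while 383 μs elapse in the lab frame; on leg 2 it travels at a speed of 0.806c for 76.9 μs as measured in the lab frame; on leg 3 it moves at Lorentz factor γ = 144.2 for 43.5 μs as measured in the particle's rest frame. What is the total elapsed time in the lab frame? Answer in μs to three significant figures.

Δt = 6730 μs

Leg 1: 383 μs is already measured in the lab frame.
Leg 2: 76.9 μs is already measured in the lab frame.
Leg 3: γ = 144.2; Δt_3 = 144.2 × 43.5 = 6273 μs.
Total: 383.0 + 76.90 + 6273 μs.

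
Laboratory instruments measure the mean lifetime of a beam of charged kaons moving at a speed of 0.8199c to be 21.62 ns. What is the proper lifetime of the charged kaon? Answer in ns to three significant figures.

τ₀ = 12.4 ns

γ = 1/√(1 − 0.8199²) = 1/√0.3278 = 1.747
The lab-frame lifetime is the dilated interval; the proper lifetime is τ₀ = Δt/γ = 21.62/1.747 ns.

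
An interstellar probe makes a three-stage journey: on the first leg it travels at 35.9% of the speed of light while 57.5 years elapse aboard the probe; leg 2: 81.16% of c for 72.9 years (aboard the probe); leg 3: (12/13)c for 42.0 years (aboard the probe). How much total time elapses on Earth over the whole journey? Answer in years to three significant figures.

Leg 1: β = 0.359; γ = 1/√(1 − 0.359²) = 1/√0.8711 = 1.071; Δt_1 = 1.071 × 57.5 = 61.61 years.
Leg 2: β = 0.8116; γ = 1/√(1 − 0.8116²) = 1/√0.3413 = 1.712; Δt_2 = 1.712 × 72.9 = 124.8 years.
Leg 3: γ = 1/√(1 − (12/13)²) = 13/5 = 2.600; Δt_3 = 2.600 × 42.0 = 109.2 years.
Total: 61.61 + 124.8 + 109.2 years.

Δt = 296 years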